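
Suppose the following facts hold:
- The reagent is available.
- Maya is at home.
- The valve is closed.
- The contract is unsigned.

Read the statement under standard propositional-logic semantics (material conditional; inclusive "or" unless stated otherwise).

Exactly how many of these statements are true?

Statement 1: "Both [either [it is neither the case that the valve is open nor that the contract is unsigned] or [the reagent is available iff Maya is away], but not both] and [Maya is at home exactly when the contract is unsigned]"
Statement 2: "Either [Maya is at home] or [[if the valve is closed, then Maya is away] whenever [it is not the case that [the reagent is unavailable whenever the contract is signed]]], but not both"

Let R = "the valve is open" (False), S = "the contract is signed" (False), P = "the reagent is available" (True), Q = "Maya is at home" (True).

Statement 1: In symbols: ((R nor not S) xor (P iff not Q)) and (Q iff not S)

not S = not False = True
R nor not S = False nor True = False
not Q = not True = False
P iff not Q = True iff False = False
(R nor not S) xor (P iff not Q) = False xor False = False
not S = not False = True
Q iff not S = True iff True = True
((R nor not S) xor (P iff not Q)) and (Q iff not S) = False and True = False
So Statement 1 is false.

Statement 2: This is Q xor (not (S -> not P) -> (not R -> not Q)).

not P = not True = False
S -> not P = False -> False = True
not (S -> not P) = not True = False
not R = not False = True
not Q = not True = False
not R -> not Q = True -> False = False
not (S -> not P) -> (not R -> not Q) = False -> False = True
Q xor (not (S -> not P) -> (not R -> not Q)) = True xor True = False
So Statement 2 is false.

Count: 0.

0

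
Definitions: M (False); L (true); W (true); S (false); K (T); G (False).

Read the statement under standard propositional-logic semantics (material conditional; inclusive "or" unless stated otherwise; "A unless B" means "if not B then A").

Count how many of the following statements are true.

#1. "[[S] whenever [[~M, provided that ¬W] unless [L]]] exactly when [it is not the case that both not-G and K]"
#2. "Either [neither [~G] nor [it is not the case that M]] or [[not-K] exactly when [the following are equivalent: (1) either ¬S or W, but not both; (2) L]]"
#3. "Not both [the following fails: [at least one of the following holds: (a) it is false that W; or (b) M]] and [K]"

2

#1: In symbols: (((¬W → ¬M) ∨ L) → S) ↔ (¬G ↑ K)

¬W = ¬T = F
¬M = ¬F = T
¬W → ¬M = F → T = T
(¬W → ¬M) ∨ L = T ∨ T = T
((¬W → ¬M) ∨ L) → S = T → F = F
¬G = ¬F = T
¬G ↑ K = T ↑ T = F
(((¬W → ¬M) ∨ L) → S) ↔ (¬G ↑ K) = F ↔ F = T
So #1 is true.

#2: Formalization: (¬G ↓ ¬M) ∨ (¬K ↔ ((¬S ⊕ W) ↔ L))

¬G = ¬F = T
¬M = ¬F = T
¬G ↓ ¬M = T ↓ T = F
¬K = ¬T = F
¬S = ¬F = T
¬S ⊕ W = T ⊕ T = F
(¬S ⊕ W) ↔ L = F ↔ T = F
¬K ↔ ((¬S ⊕ W) ↔ L) = F ↔ F = T
(¬G ↓ ¬M) ∨ (¬K ↔ ((¬S ⊕ W) ↔ L)) = F ∨ T = T
Hence #2 is true.

#3: In symbols: ¬(¬W ∨ M) ↑ K

¬W = ¬T = F
¬W ∨ M = F ∨ F = F
¬(¬W ∨ M) = ¬F = T
¬(¬W ∨ M) ↑ K = T ↑ T = F
So #3 is false.

True statements: 2.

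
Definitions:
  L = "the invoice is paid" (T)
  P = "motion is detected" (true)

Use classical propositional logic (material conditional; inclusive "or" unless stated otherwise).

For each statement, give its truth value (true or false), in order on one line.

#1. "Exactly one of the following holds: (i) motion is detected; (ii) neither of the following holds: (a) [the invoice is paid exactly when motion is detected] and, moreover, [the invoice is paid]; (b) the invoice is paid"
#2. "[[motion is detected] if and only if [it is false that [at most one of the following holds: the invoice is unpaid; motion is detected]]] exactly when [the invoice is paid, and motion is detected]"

#1 true, #2 false

#1: Formalization: P ⊕ (((L ↔ P) ∧ L) ↓ L)

L ↔ P = T ↔ T = T
(L ↔ P) ∧ L = T ∧ T = T
((L ↔ P) ∧ L) ↓ L = T ↓ T = F
P ⊕ (((L ↔ P) ∧ L) ↓ L) = T ⊕ F = T
Thus #1 is true.

#2: In symbols: (P ↔ ¬(¬L ↑ P)) ↔ (L ∧ P)

¬L = ¬T = F
¬L ↑ P = F ↑ T = T
¬(¬L ↑ P) = ¬T = F
P ↔ ¬(¬L ↑ P) = T ↔ F = F
L ∧ P = T ∧ T = T
(P ↔ ¬(¬L ↑ P)) ↔ (L ∧ P) = F ↔ T = F
Thus #2 is false.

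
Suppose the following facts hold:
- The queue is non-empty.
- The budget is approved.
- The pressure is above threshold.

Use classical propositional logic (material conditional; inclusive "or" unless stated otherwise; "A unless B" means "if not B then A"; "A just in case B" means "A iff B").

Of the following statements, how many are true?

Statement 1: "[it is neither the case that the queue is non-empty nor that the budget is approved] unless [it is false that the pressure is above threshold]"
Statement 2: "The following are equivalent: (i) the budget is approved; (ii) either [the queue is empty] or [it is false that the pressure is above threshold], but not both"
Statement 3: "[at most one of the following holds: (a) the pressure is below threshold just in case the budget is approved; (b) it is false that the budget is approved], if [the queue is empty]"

Let P = "the queue is empty" (F), Q = "the budget is approved" (T), R = "the pressure is above threshold" (T).

Statement 1: Formalization: (~P nor Q) | ~R

~P = ~F = T
~P nor Q = T nor T = F
~R = ~T = F
(~P nor Q) | ~R = F | F = F
So Statement 1 is false.

Statement 2: In symbols: Q <-> (P xor ~R)

~R = ~T = F
P xor ~R = F xor F = F
Q <-> (P xor ~R) = T <-> F = F
Hence Statement 2 is false.

Statement 3: Formalization: P -> ((~R <-> Q) nand ~Q)

~R = ~T = F
~R <-> Q = F <-> T = F
~Q = ~T = F
(~R <-> Q) nand ~Q = F nand F = T
P -> ((~R <-> Q) nand ~Q) = F -> T = T
Thus Statement 3 is true.

True statements: 1 (Statement 3).

1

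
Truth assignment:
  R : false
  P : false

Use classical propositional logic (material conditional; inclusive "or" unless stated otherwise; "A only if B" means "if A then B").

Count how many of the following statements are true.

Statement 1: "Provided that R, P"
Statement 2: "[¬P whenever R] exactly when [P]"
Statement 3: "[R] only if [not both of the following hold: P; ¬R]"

2

Statement 1: Parsed as R → P

R → P = F → F = T
Hence Statement 1 is true.

Statement 2: In symbols: (R → ¬P) ↔ P

¬P = ¬F = T
R → ¬P = F → T = T
(R → ¬P) ↔ P = T ↔ F = F
Thus Statement 2 is false.

Statement 3: In symbols: R → (P ↑ ¬R)

¬R = ¬F = T
P ↑ ¬R = F ↑ T = T
R → (P ↑ ¬R) = F → T = T
Thus Statement 3 is true.

True statements: 2.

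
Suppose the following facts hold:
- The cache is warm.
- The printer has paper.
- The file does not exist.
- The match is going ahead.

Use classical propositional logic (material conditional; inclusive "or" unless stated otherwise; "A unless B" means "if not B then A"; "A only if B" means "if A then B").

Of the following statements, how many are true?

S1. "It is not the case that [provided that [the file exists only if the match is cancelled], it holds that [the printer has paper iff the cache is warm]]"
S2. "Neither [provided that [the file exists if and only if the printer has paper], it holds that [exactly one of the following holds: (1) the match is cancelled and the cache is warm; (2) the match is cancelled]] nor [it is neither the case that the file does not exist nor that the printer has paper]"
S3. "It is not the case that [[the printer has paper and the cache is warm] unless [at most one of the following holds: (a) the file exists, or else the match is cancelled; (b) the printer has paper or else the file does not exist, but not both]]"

Let H = "the file exists" (False), L = "the match is cancelled" (False), P = "the printer has paper" (True), U = "the cache is warm" (True).

S1: Formalization: not ((H -> L) -> (P iff U))

H -> L = False -> False = True
P iff U = True iff True = True
(H -> L) -> (P iff U) = True -> True = True
not ((H -> L) -> (P iff U)) = not True = False
Thus S1 is false.

S2: This is ((H iff P) -> ((L and U) xor L)) nor (not H nor P).

H iff P = False iff True = False
L and U = False and True = False
(L and U) xor L = False xor False = False
(H iff P) -> ((L and U) xor L) = False -> False = True
not H = not False = True
not H nor P = True nor True = False
((H iff P) -> ((L and U) xor L)) nor (not H nor P) = True nor False = False
Hence S2 is false.

S3: In symbols: not ((P and U) or ((H or L) nand (P xor not H)))

P and U = True and True = True
H or L = False or False = False
not H = not False = True
P xor not H = True xor True = False
(H or L) nand (P xor not H) = False nand False = True
(P and U) or ((H or L) nand (P xor not H)) = True or True = True
not ((P and U) or ((H or L) nand (P xor not H))) = not True = False
Hence S3 is false.

True statements: 0 (none).

0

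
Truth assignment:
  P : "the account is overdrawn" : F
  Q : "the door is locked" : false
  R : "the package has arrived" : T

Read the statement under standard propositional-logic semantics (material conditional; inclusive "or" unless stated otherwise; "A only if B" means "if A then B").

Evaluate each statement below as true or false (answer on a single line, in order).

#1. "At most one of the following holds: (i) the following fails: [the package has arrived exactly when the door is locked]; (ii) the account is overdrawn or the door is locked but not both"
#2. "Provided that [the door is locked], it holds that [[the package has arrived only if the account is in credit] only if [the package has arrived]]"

#1: This is ~(R <-> Q) nand (P xor Q).

R <-> Q = T <-> F = F
~(R <-> Q) = ~F = T
P xor Q = F xor F = F
~(R <-> Q) nand (P xor Q) = T nand F = T
So #1 is true.

#2: In symbols: Q -> ((R -> ~P) -> R)

~P = ~F = T
R -> ~P = T -> T = T
(R -> ~P) -> R = T -> T = T
Q -> ((R -> ~P) -> R) = F -> T = T
Hence #2 is true.

#1 True; #2 True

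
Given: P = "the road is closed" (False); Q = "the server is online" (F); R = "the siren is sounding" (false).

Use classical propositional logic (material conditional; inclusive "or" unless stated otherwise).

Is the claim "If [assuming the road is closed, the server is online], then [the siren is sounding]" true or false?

false

Values: P=F, Q=F, R=F.
In symbols: (P → Q) → R

P → Q = F → F = T
(P → Q) → R = T → F = F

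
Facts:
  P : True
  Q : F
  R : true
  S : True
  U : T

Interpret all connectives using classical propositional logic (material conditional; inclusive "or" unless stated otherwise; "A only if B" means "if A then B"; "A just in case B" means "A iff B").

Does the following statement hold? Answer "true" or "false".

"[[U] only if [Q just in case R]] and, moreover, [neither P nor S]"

Values: U=True, Q=False, R=True, P=True, S=True.
This is (U -> (Q iff R)) and (P nor S).

Q iff R = False iff True = False
U -> (Q iff R) = True -> False = False
P nor S = True nor True = False
(U -> (Q iff R)) and (P nor S) = False and False = False

False.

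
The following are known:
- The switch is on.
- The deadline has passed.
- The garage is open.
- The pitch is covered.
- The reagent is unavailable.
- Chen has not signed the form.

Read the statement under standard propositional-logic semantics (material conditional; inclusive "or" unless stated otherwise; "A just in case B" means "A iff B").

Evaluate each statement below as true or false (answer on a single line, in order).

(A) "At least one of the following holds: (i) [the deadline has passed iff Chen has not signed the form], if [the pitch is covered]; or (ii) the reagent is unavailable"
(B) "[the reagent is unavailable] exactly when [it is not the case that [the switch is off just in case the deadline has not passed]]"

Let S = "the pitch is covered" (T), Q = "the deadline has passed" (T), V = "Chen has signed the form" (F), U = "the reagent is available" (F), P = "the switch is on" (T).

(A): Formalization: (S -> (Q <-> ~V)) | ~U

~V = ~F = T
Q <-> ~V = T <-> T = T
S -> (Q <-> ~V) = T -> T = T
~U = ~F = T
(S -> (Q <-> ~V)) | ~U = T | T = T
Hence (A) is true.

(B): Parsed as ~U <-> ~(~P <-> ~Q)

~U = ~F = T
~P = ~T = F
~Q = ~T = F
~P <-> ~Q = F <-> F = T
~(~P <-> ~Q) = ~T = F
~U <-> ~(~P <-> ~Q) = T <-> F = F
Thus (B) is false.

(A) True, (B) False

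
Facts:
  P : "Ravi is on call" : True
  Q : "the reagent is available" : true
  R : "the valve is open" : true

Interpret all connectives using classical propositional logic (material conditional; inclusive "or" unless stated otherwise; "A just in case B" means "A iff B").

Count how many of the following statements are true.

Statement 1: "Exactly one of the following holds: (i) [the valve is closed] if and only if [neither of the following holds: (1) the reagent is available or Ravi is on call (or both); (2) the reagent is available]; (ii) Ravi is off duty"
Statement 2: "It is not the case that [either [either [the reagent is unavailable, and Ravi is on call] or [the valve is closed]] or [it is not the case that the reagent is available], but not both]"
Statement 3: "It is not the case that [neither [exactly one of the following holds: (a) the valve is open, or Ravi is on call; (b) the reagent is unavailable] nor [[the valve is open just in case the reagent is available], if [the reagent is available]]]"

3

Statement 1: Formalization: (not R iff ((Q or P) nor Q)) xor not P

not R = not True = False
Q or P = True or True = True
(Q or P) nor Q = True nor True = False
not R iff ((Q or P) nor Q) = False iff False = True
not P = not True = False
(not R iff ((Q or P) nor Q)) xor not P = True xor False = True
Hence Statement 1 is true.

Statement 2: This is not (((not Q and P) or not R) xor not Q).

not Q = not True = False
not Q and P = False and True = False
not R = not True = False
(not Q and P) or not R = False or False = False
not Q = not True = False
((not Q and P) or not R) xor not Q = False xor False = False
not (((not Q and P) or not R) xor not Q) = not False = True
Hence Statement 2 is true.

Statement 3: In symbols: not (((R or P) xor not Q) nor (Q -> (R iff Q)))

R or P = True or True = True
not Q = not True = False
(R or P) xor not Q = True xor False = True
R iff Q = True iff True = True
Q -> (R iff Q) = True -> True = True
((R or P) xor not Q) nor (Q -> (R iff Q)) = True nor True = False
not (((R or P) xor not Q) nor (Q -> (R iff Q))) = not False = True
So Statement 3 is true.

Count: 3.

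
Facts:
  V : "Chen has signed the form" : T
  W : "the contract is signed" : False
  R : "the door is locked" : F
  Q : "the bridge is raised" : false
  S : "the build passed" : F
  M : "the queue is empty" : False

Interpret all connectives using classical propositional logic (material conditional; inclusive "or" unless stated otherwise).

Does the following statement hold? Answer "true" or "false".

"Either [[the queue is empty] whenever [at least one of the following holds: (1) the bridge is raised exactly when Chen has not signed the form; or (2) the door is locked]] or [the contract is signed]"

Values: Q=F, V=T, R=F, M=F, W=F.
In symbols: (((Q ↔ ¬V) ∨ R) → M) ∨ W

¬V = ¬T = F
Q ↔ ¬V = F ↔ F = T
(Q ↔ ¬V) ∨ R = T ∨ F = T
((Q ↔ ¬V) ∨ R) → M = T → F = F
(((Q ↔ ¬V) ∨ R) → M) ∨ W = F ∨ F = F

False.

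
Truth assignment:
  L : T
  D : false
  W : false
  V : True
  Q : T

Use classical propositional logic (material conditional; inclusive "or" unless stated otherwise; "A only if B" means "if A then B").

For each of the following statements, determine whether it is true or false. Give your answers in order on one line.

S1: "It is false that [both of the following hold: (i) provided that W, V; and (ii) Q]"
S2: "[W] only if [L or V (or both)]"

S1 false, S2 true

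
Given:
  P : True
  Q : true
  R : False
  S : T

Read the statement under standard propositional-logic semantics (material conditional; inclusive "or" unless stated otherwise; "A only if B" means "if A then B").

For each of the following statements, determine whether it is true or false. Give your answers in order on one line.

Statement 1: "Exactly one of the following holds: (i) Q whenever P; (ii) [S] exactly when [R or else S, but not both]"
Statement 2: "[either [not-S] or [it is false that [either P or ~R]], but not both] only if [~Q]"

Statement 1: Parsed as (P -> Q) xor (S iff (R xor S))

P -> Q = True -> True = True
R xor S = False xor True = True
S iff (R xor S) = True iff True = True
(P -> Q) xor (S iff (R xor S)) = True xor True = False
So Statement 1 is false.

Statement 2: Formalization: (not S xor not (P or not R)) -> not Q

not S = not True = False
not R = not False = True
P or not R = True or True = True
not (P or not R) = not True = False
not S xor not (P or not R) = False xor False = False
not Q = not True = False
(not S xor not (P or not R)) -> not Q = False -> False = True
Hence Statement 2 is true.

Statement 1 false, Statement 2 true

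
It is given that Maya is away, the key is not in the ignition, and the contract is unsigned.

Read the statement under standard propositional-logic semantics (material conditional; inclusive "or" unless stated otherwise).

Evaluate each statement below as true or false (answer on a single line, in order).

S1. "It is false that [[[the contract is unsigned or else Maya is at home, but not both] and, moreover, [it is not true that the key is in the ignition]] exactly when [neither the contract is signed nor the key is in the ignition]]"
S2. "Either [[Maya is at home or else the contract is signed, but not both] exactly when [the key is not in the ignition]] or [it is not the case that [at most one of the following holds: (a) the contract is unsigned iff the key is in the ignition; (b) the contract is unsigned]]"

Let S = "the contract is signed" (False), V = "Maya is at home" (False), L = "the key is in the ignition" (False).

S1: This is not (((not S xor V) and not L) iff (S nor L)).

not S = not False = True
not S xor V = True xor False = True
not L = not False = True
(not S xor V) and not L = True and True = True
S nor L = False nor False = True
((not S xor V) and not L) iff (S nor L) = True iff True = True
not (((not S xor V) and not L) iff (S nor L)) = not True = False
Thus S1 is false.

S2: Formalization: ((V xor S) iff not L) or not ((not S iff L) nand not S)

V xor S = False xor False = False
not L = not False = True
(V xor S) iff not L = False iff True = False
not S = not False = True
not S iff L = True iff False = False
not S = not False = True
(not S iff L) nand not S = False nand True = True
not ((not S iff L) nand not S) = not True = False
((V xor S) iff not L) or not ((not S iff L) nand not S) = False or False = False
Thus S2 is false.

S1 False; S2 False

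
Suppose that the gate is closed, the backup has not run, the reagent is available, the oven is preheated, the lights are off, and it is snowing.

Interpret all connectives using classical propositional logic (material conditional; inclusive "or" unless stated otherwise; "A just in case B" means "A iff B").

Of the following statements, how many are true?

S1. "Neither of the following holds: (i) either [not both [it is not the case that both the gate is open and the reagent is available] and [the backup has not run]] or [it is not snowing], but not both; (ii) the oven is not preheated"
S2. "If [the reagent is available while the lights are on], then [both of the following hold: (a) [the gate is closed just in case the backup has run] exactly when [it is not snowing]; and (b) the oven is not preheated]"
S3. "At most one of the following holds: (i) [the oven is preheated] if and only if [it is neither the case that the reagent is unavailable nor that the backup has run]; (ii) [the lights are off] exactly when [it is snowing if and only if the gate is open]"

3

Let P = "the gate is open" (F), R = "the reagent is available" (T), Q = "the backup has run" (F), V = "it is snowing" (T), S = "the oven is preheated" (T), U = "the lights are on" (F).

S1: This is (((P nand R) nand ~Q) xor ~V) nor ~S.

P nand R = F nand T = T
~Q = ~F = T
(P nand R) nand ~Q = T nand T = F
~V = ~T = F
((P nand R) nand ~Q) xor ~V = F xor F = F
~S = ~T = F
(((P nand R) nand ~Q) xor ~V) nor ~S = F nor F = T
Hence S1 is true.

S2: In symbols: (R & U) -> (((~P <-> Q) <-> ~V) & ~S)

R & U = T & F = F
~P = ~F = T
~P <-> Q = T <-> F = F
~V = ~T = F
(~P <-> Q) <-> ~V = F <-> F = T
~S = ~T = F
((~P <-> Q) <-> ~V) & ~S = T & F = F
(R & U) -> (((~P <-> Q) <-> ~V) & ~S) = F -> F = T
So S2 is true.

S3: This is (S <-> (~R nor Q)) nand (~U <-> (V <-> P)).

~R = ~T = F
~R nor Q = F nor F = T
S <-> (~R nor Q) = T <-> T = T
~U = ~F = T
V <-> P = T <-> F = F
~U <-> (V <-> P) = T <-> F = F
(S <-> (~R nor Q)) nand (~U <-> (V <-> P)) = T nand F = T
So S3 is true.

3 of the 3 statements are true.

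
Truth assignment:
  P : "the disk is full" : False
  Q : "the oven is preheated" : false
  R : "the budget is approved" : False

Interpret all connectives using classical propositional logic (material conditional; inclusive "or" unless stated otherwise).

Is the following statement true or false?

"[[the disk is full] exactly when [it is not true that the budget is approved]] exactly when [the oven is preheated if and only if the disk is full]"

False

In symbols: (P <-> ~R) <-> (Q <-> P)

~R = ~F = T
P <-> ~R = F <-> T = F
Q <-> P = F <-> F = T
(P <-> ~R) <-> (Q <-> P) = F <-> T = F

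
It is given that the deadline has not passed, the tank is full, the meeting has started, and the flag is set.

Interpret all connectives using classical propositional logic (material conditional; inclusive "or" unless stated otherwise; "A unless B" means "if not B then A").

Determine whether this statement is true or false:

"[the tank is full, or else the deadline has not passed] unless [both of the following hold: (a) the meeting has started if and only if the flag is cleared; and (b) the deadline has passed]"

The statement is true.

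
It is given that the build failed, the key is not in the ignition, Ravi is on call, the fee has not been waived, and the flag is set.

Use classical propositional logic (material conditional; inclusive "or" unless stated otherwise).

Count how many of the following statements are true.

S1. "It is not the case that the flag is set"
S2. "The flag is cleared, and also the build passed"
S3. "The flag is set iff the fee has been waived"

Let U = "the flag is set" (T), P = "the build passed" (F), S = "the fee has been waived" (F).

S1: Formalization: ~U

~U = ~T = F
Thus S1 is false.

S2: Formalization: ~U & P

~U = ~T = F
~U & P = F & F = F
Thus S2 is false.

S3: Parsed as U <-> S

U <-> S = T <-> F = F
Hence S3 is false.

0 of the 3 statements are true (none).

0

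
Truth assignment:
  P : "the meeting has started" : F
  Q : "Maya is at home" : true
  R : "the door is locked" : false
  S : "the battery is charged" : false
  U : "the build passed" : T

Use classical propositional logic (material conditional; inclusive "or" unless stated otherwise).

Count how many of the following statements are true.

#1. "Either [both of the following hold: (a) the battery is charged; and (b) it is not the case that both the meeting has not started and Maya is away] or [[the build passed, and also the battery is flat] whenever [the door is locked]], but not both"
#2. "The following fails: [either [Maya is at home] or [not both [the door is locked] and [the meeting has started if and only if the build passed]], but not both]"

#1: Parsed as (S ∧ (¬P ↑ ¬Q)) ⊕ (R → (U ∧ ¬S))

¬P = ¬F = T
¬Q = ¬T = F
¬P ↑ ¬Q = T ↑ F = T
S ∧ (¬P ↑ ¬Q) = F ∧ T = F
¬S = ¬F = T
U ∧ ¬S = T ∧ T = T
R → (U ∧ ¬S) = F → T = T
(S ∧ (¬P ↑ ¬Q)) ⊕ (R → (U ∧ ¬S)) = F ⊕ T = T
Hence #1 is true.

#2: In symbols: ¬(Q ⊕ (R ↑ (P ↔ U)))

P ↔ U = F ↔ T = F
R ↑ (P ↔ U) = F ↑ F = T
Q ⊕ (R ↑ (P ↔ U)) = T ⊕ T = F
¬(Q ⊕ (R ↑ (P ↔ U))) = ¬F = T
So #2 is true.

2 of the 2 statements are true.

2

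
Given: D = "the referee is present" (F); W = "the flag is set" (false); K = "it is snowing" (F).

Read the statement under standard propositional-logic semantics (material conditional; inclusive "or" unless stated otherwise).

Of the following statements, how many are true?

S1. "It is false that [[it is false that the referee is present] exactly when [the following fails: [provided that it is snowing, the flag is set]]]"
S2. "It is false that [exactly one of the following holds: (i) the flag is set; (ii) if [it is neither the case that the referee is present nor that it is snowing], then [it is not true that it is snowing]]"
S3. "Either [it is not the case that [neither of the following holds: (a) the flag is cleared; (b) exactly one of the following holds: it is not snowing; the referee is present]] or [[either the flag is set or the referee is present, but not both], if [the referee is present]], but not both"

S1: Formalization: ¬(¬D ↔ ¬(K → W))

¬D = ¬F = T
K → W = F → F = T
¬(K → W) = ¬T = F
¬D ↔ ¬(K → W) = T ↔ F = F
¬(¬D ↔ ¬(K → W)) = ¬F = T
Thus S1 is true.

S2: In symbols: ¬(W ⊕ ((D ↓ K) → ¬K))

D ↓ K = F ↓ F = T
¬K = ¬F = T
(D ↓ K) → ¬K = T → T = T
W ⊕ ((D ↓ K) → ¬K) = F ⊕ T = T
¬(W ⊕ ((D ↓ K) → ¬K)) = ¬T = F
Thus S2 is false.

S3: Formalization: ¬(¬W ↓ (¬K ⊕ D)) ⊕ (D → (W ⊕ D))

¬W = ¬F = T
¬K = ¬F = T
¬K ⊕ D = T ⊕ F = T
¬W ↓ (¬K ⊕ D) = T ↓ T = F
¬(¬W ↓ (¬K ⊕ D)) = ¬F = T
W ⊕ D = F ⊕ F = F
D → (W ⊕ D) = F → F = T
¬(¬W ↓ (¬K ⊕ D)) ⊕ (D → (W ⊕ D)) = T ⊕ T = F
So S3 is false.

True statements: 1 (S1).

1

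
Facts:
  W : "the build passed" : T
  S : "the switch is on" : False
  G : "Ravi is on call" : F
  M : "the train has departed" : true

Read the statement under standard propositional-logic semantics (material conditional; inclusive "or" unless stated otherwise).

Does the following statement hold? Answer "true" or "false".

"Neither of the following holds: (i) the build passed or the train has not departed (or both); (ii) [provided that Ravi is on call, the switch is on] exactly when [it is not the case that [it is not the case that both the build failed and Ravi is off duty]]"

false

Formalization: (W or not M) nor ((G -> S) iff not (not W nand not G))

not M = not True = False
W or not M = True or False = True
G -> S = False -> False = True
not W = not True = False
not G = not False = True
not W nand not G = False nand True = True
not (not W nand not G) = not True = False
(G -> S) iff not (not W nand not G) = True iff False = False
(W or not M) nor ((G -> S) iff not (not W nand not G)) = True nor False = False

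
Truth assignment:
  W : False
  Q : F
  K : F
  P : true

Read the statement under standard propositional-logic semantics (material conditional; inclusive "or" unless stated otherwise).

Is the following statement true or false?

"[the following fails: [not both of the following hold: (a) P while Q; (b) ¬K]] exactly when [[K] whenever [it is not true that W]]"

true

Formalization: ~((P & Q) nand ~K) <-> (~W -> K)

P & Q = T & F = F
~K = ~F = T
(P & Q) nand ~K = F nand T = T
~((P & Q) nand ~K) = ~T = F
~W = ~F = T
~W -> K = T -> F = F
~((P & Q) nand ~K) <-> (~W -> K) = F <-> F = T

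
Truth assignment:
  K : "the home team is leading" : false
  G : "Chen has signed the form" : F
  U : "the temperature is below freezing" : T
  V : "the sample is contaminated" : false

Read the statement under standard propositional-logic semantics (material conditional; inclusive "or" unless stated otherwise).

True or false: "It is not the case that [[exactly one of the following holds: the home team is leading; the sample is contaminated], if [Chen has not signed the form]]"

This is not (not G -> (K xor V)).

not G = not False = True
K xor V = False xor False = False
not G -> (K xor V) = True -> False = False
not (not G -> (K xor V)) = not False = True

True.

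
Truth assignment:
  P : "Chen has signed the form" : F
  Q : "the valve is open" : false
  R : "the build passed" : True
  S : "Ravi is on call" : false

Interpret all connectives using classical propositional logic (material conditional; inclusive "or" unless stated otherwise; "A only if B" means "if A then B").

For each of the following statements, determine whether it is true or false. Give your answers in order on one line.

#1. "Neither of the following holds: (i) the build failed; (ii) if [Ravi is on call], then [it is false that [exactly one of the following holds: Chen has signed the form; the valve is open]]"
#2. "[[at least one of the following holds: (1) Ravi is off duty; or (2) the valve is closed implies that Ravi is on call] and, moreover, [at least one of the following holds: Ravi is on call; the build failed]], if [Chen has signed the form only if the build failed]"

#1 F; #2 F

#1: Formalization: ~R nor (S -> ~(P xor Q))

~R = ~T = F
P xor Q = F xor F = F
~(P xor Q) = ~F = T
S -> ~(P xor Q) = F -> T = T
~R nor (S -> ~(P xor Q)) = F nor T = F
Thus #1 is false.

#2: Formalization: (P -> ~R) -> ((~S | (~Q -> S)) & (S | ~R))

~R = ~T = F
P -> ~R = F -> F = T
~S = ~F = T
~Q = ~F = T
~Q -> S = T -> F = F
~S | (~Q -> S) = T | F = T
~R = ~T = F
S | ~R = F | F = F
(~S | (~Q -> S)) & (S | ~R) = T & F = F
(P -> ~R) -> ((~S | (~Q -> S)) & (S | ~R)) = T -> F = F
Hence #2 is false.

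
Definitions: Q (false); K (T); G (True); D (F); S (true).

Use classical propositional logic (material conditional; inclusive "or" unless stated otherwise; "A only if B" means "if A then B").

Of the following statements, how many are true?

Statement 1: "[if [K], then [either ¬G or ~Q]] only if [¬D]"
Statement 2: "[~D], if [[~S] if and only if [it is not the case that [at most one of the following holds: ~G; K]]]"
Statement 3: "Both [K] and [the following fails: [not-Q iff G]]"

2

Statement 1: Formalization: (K -> (not G or not Q)) -> not D

not G = not True = False
not Q = not False = True
not G or not Q = False or True = True
K -> (not G or not Q) = True -> True = True
not D = not False = True
(K -> (not G or not Q)) -> not D = True -> True = True
Thus Statement 1 is true.

Statement 2: In symbols: (not S iff not (not G nand K)) -> not D

not S = not True = False
not G = not True = False
not G nand K = False nand True = True
not (not G nand K) = not True = False
not S iff not (not G nand K) = False iff False = True
not D = not False = True
(not S iff not (not G nand K)) -> not D = True -> True = True
Thus Statement 2 is true.

Statement 3: Formalization: K and not (not Q iff G)

not Q = not False = True
not Q iff G = True iff True = True
not (not Q iff G) = not True = False
K and not (not Q iff G) = True and False = False
Hence Statement 3 is false.

Count: 2.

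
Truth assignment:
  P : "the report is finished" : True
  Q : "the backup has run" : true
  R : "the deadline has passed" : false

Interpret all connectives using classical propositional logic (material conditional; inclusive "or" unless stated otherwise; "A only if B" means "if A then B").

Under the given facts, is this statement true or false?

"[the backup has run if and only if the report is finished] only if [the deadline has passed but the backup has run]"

The statement is false.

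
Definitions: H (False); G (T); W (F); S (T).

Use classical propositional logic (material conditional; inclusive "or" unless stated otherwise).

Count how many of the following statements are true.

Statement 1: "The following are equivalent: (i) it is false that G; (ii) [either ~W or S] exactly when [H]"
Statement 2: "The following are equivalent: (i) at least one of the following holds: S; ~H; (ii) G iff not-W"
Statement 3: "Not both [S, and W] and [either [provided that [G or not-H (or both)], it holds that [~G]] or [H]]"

3

Statement 1: This is ¬G ↔ ((¬W ∨ S) ↔ H).

¬G = ¬T = F
¬W = ¬F = T
¬W ∨ S = T ∨ T = T
(¬W ∨ S) ↔ H = T ↔ F = F
¬G ↔ ((¬W ∨ S) ↔ H) = F ↔ F = T
Thus Statement 1 is true.

Statement 2: Formalization: (S ∨ ¬H) ↔ (G ↔ ¬W)

¬H = ¬F = T
S ∨ ¬H = T ∨ T = T
¬W = ¬F = T
G ↔ ¬W = T ↔ T = T
(S ∨ ¬H) ↔ (G ↔ ¬W) = T ↔ T = T
So Statement 2 is true.

Statement 3: Parsed as (S ∧ W) ↑ (((G ∨ ¬H) → ¬G) ∨ H)

S ∧ W = T ∧ F = F
¬H = ¬F = T
G ∨ ¬H = T ∨ T = T
¬G = ¬T = F
(G ∨ ¬H) → ¬G = T → F = F
((G ∨ ¬H) → ¬G) ∨ H = F ∨ F = F
(S ∧ W) ↑ (((G ∨ ¬H) → ¬G) ∨ H) = F ↑ F = T
Hence Statement 3 is true.

Count: 3.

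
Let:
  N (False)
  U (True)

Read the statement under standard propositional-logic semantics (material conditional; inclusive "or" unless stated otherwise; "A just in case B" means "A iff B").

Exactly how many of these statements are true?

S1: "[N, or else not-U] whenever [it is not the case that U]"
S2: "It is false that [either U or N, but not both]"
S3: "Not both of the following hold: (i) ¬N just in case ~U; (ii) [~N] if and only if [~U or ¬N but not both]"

2

S1: In symbols: ~U -> (N | ~U)

~U = ~T = F
~U = ~T = F
N | ~U = F | F = F
~U -> (N | ~U) = F -> F = T
Hence S1 is true.

S2: Formalization: ~(U xor N)

U xor N = T xor F = T
~(U xor N) = ~T = F
So S2 is false.

S3: Parsed as (~N <-> ~U) nand (~N <-> (~U xor ~N))

~N = ~F = T
~U = ~T = F
~N <-> ~U = T <-> F = F
~N = ~F = T
~U = ~T = F
~N = ~F = T
~U xor ~N = F xor T = T
~N <-> (~U xor ~N) = T <-> T = T
(~N <-> ~U) nand (~N <-> (~U xor ~N)) = F nand T = T
So S3 is true.

2 of the 3 statements are true (S1, S3).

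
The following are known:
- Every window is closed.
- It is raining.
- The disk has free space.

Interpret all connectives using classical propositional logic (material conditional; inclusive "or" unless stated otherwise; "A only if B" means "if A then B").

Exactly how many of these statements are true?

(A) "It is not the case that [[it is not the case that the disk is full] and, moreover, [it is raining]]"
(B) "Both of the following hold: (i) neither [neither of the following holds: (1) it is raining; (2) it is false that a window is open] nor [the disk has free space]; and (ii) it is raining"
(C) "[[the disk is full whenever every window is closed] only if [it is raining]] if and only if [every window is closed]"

Let U = "the disk is full" (F), H = "it is raining" (T), V = "a window is open" (F).

(A): In symbols: ~(~U & H)

~U = ~F = T
~U & H = T & T = T
~(~U & H) = ~T = F
Thus (A) is false.

(B): This is ((H nor ~V) nor ~U) & H.

~V = ~F = T
H nor ~V = T nor T = F
~U = ~F = T
(H nor ~V) nor ~U = F nor T = F
((H nor ~V) nor ~U) & H = F & T = F
So (B) is false.

(C): This is ((~V -> U) -> H) <-> ~V.

~V = ~F = T
~V -> U = T -> F = F
(~V -> U) -> H = F -> T = T
~V = ~F = T
((~V -> U) -> H) <-> ~V = T <-> T = T
Thus (C) is true.

1 of the 3 statements is true.

1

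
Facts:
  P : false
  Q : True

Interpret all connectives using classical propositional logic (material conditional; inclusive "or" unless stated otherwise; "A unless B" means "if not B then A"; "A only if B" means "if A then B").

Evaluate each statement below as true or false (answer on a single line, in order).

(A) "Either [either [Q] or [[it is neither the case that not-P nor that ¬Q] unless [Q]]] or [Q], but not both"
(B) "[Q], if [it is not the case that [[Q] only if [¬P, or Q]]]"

(A) False / (B) True

(A): Formalization: (Q | ((~P nor ~Q) | Q)) xor Q

~P = ~F = T
~Q = ~T = F
~P nor ~Q = T nor F = F
(~P nor ~Q) | Q = F | T = T
Q | ((~P nor ~Q) | Q) = T | T = T
(Q | ((~P nor ~Q) | Q)) xor Q = T xor T = F
Thus (A) is false.

(B): This is ~(Q -> (~P | Q)) -> Q.

~P = ~F = T
~P | Q = T | T = T
Q -> (~P | Q) = T -> T = T
~(Q -> (~P | Q)) = ~T = F
~(Q -> (~P | Q)) -> Q = F -> T = T
So (B) is true.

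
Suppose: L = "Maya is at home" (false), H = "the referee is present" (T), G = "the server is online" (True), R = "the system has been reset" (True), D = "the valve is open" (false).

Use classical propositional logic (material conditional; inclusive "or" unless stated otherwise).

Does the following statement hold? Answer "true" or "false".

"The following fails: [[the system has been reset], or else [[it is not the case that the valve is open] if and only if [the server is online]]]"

The statement is false.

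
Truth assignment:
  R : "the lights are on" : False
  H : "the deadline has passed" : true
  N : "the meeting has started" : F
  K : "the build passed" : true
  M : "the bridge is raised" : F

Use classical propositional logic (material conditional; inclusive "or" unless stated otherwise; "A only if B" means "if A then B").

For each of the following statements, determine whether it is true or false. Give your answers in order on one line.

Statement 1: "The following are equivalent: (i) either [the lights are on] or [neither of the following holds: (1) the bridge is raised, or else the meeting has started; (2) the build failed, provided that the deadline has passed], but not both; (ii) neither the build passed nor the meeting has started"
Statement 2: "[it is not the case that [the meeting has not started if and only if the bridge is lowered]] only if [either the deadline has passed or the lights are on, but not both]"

Statement 1 False; Statement 2 True

Statement 1: In symbols: (R xor ((M or N) nor (H -> not K))) iff (K nor N)

M or N = False or False = False
not K = not True = False
H -> not K = True -> False = False
(M or N) nor (H -> not K) = False nor False = True
R xor ((M or N) nor (H -> not K)) = False xor True = True
K nor N = True nor False = False
(R xor ((M or N) nor (H -> not K))) iff (K nor N) = True iff False = False
Hence Statement 1 is false.

Statement 2: In symbols: not (not N iff not M) -> (H xor R)

not N = not False = True
not M = not False = True
not N iff not M = True iff True = True
not (not N iff not M) = not True = False
H xor R = True xor False = True
not (not N iff not M) -> (H xor R) = False -> True = True
Thus Statement 2 is true.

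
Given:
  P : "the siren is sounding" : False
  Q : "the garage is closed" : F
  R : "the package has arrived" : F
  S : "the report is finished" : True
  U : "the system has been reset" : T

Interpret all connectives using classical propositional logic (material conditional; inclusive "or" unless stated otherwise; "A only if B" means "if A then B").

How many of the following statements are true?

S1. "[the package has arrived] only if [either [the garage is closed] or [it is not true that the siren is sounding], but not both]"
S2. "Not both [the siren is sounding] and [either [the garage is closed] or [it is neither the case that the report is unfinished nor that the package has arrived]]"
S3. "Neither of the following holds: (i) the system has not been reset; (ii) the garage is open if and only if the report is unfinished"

3

S1: In symbols: R → (Q ⊕ ¬P)

¬P = ¬F = T
Q ⊕ ¬P = F ⊕ T = T
R → (Q ⊕ ¬P) = F → T = T
Thus S1 is true.

S2: This is P ↑ (Q ∨ (¬S ↓ R)).

¬S = ¬T = F
¬S ↓ R = F ↓ F = T
Q ∨ (¬S ↓ R) = F ∨ T = T
P ↑ (Q ∨ (¬S ↓ R)) = F ↑ T = T
Thus S2 is true.

S3: This is ¬U ↓ (¬Q ↔ ¬S).

¬U = ¬T = F
¬Q = ¬F = T
¬S = ¬T = F
¬Q ↔ ¬S = T ↔ F = F
¬U ↓ (¬Q ↔ ¬S) = F ↓ F = T
So S3 is true.

True statements: 3 (S1, S2, S3).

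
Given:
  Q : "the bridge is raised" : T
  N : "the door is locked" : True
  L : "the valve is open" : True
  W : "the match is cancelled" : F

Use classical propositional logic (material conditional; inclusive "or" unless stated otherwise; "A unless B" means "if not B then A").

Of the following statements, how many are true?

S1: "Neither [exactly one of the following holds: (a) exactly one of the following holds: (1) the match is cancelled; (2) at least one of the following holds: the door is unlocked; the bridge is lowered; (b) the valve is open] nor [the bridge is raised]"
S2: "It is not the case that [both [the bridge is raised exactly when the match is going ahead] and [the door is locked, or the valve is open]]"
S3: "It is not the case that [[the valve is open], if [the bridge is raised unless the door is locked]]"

0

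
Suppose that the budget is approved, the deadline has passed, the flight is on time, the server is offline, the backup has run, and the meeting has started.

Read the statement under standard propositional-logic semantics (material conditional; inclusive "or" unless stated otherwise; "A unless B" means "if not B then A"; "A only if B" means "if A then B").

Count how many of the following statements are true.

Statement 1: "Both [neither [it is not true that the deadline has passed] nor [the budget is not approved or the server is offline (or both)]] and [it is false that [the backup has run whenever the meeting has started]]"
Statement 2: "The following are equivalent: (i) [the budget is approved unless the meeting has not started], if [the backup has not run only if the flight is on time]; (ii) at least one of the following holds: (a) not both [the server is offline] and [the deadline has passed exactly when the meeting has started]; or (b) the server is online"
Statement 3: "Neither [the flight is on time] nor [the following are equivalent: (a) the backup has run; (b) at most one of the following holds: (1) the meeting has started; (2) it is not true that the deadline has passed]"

0

Let Q = "the deadline has passed" (T), P = "the budget is approved" (T), S = "the server is online" (F), V = "the meeting has started" (T), U = "the backup has run" (T), R = "the flight is delayed" (F).

Statement 1: Parsed as (¬Q ↓ (¬P ∨ ¬S)) ∧ ¬(V → U)

¬Q = ¬T = F
¬P = ¬T = F
¬S = ¬F = T
¬P ∨ ¬S = F ∨ T = T
¬Q ↓ (¬P ∨ ¬S) = F ↓ T = F
V → U = T → T = T
¬(V → U) = ¬T = F
(¬Q ↓ (¬P ∨ ¬S)) ∧ ¬(V → U) = F ∧ F = F
Thus Statement 1 is false.

Statement 2: Parsed as ((¬U → ¬R) → (P ∨ ¬V)) ↔ ((¬S ↑ (Q ↔ V)) ∨ S)

¬U = ¬T = F
¬R = ¬F = T
¬U → ¬R = F → T = T
¬V = ¬T = F
P ∨ ¬V = T ∨ F = T
(¬U → ¬R) → (P ∨ ¬V) = T → T = T
¬S = ¬F = T
Q ↔ V = T ↔ T = T
¬S ↑ (Q ↔ V) = T ↑ T = F
(¬S ↑ (Q ↔ V)) ∨ S = F ∨ F = F
((¬U → ¬R) → (P ∨ ¬V)) ↔ ((¬S ↑ (Q ↔ V)) ∨ S) = T ↔ F = F
Hence Statement 2 is false.

Statement 3: In symbols: ¬R ↓ (U ↔ (V ↑ ¬Q))

¬R = ¬F = T
¬Q = ¬T = F
V ↑ ¬Q = T ↑ F = T
U ↔ (V ↑ ¬Q) = T ↔ T = T
¬R ↓ (U ↔ (V ↑ ¬Q)) = T ↓ T = F
Thus Statement 3 is false.

0 of the 3 statements are true (none).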